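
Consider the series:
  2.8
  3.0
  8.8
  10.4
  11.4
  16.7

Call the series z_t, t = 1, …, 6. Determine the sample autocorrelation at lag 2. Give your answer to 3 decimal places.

Mean z̄ = (2.8 + 3.0 + 8.8 + 10.4 + 11.4 + 16.7)/6 = 8.8500
Σ(z_t−z̄)(z_{t+2}−z̄) = (0.3025) + (-9.0675) + (-0.1275) + (12.1675) = 3.2750
Denominator Σ(z_t−z̄)² = 141.3550
r_2 = 3.2750 / 141.3550 = 0.023

0.023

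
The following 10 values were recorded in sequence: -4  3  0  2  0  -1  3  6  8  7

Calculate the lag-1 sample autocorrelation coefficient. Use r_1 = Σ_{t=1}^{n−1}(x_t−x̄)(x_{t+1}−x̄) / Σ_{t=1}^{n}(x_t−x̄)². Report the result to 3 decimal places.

0.390

Mean x̄ = (-4 + 3 + 0 + 2 + 0 − 1 + 3 + 6 + 8 + 7)/10 = 2.4000
Numerator Σ_{t=1}^{9}(x_t−x̄)(x_{t+1}−x̄) = 50.8400
Denominator Σ(x_t−x̄)² = 130.4000
r_1 = 50.8400 / 130.4000 = 0.390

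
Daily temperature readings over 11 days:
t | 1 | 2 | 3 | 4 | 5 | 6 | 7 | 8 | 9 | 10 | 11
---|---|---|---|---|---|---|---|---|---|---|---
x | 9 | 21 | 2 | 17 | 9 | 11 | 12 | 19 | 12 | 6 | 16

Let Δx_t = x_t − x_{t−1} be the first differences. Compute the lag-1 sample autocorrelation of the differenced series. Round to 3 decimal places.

-0.678

First differences Δx: 12, -19, 15, -8, 2, 1, 7, -7, -6, 10
Mean of differences = 0.7000
Numerator Σ(Δx_t−Δx̄)(Δx_{t+1}−Δx̄) = -696.9900
Denominator Σ(Δx_t−Δx̄)² = 1028.1000
r_1(Δx) = -696.9900 / 1028.1000 = -0.678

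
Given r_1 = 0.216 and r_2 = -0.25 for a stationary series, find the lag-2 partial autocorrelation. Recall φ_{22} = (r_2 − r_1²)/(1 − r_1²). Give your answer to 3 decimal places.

φ_{22} = (r_2 − r_1²) / (1 − r_1²)
r_1² = (0.216)² = 0.046656
Numerator = -0.25 − 0.0467 = -0.2967; denominator = 1 − 0.0467 = 0.9533
φ_{22} = -0.2967 / 0.9533 = -0.311

-0.311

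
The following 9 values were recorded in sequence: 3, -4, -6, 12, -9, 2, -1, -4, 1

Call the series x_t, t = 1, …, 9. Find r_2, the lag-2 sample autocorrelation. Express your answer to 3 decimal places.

Mean x̄ = (3 − 4 − 6 + 12 − 9 + 2 − 1 − 4 + 1)/9 = -0.6667
Numerator Σ_{t=1}^{7}(x_t−x̄)(x_{t+2}−x̄) = 9.7778
Denominator Σ(x_t−x̄)² = 304.0000
r_2 = 9.7778 / 304.0000 = 0.032

0.032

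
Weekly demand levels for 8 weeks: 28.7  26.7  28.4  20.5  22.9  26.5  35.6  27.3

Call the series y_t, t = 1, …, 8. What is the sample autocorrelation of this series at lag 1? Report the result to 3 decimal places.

Mean ȳ = (28.7 + 26.7 + 28.4 + 20.5 + 22.9 + 26.5 + 35.6 + 27.3)/8 = 27.0750
Deviations from mean: 1.6250, -0.3750, 1.3250, -6.5750, -4.1750, -0.5750, 8.5250, 0.2250
Σ(y_t−ȳ)(y_{t+1}−ȳ) = (-0.6094) + (-0.4969) + (-8.7119) + (27.4506) + (2.4006) + (-4.9019) + (1.9181) = 17.0494
Denominator Σ(y_t−ȳ)² = 138.2550
r_1 = 17.0494 / 138.2550 = 0.123

0.123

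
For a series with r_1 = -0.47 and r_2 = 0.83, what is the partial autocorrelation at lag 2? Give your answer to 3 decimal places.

0.782

φ_{22} = (r_2 − r_1²) / (1 − r_1²)
r_1² = (-0.47)² = 0.2209
Numerator = 0.83 − 0.2209 = 0.6091; denominator = 1 − 0.2209 = 0.7791
φ_{22} = 0.6091 / 0.7791 = 0.782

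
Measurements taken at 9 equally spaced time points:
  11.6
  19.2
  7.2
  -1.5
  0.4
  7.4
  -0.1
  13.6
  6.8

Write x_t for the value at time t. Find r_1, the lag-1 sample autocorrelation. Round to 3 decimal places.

0.157

Mean x̄ = (11.6 + 19.2 + 7.2 − 1.5 + 0.4 + 7.4 − 0.1 + 13.6 + 6.8)/9 = 7.1778
Numerator Σ_{t=1}^{8}(x_t−x̄)(x_{t+1}−x̄) = 59.7662
Denominator Σ(x_t−x̄)² = 379.7356
r_1 = 59.7662 / 379.7356 = 0.157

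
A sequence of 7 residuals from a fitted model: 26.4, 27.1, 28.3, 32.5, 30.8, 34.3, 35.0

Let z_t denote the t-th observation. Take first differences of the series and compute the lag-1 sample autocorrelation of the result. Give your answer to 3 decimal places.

-0.749

First differences Δz: 0.7, 1.2, 4.2, -1.7, 3.5, 0.7
Mean of differences = 1.4333
Numerator Σ(Δz_t−Δz̄)(Δz_{t+1}−Δz̄) = -17.1344
Denominator Σ(Δz_t−Δz̄)² = 22.8733
r_1(Δz) = -17.1344 / 22.8733 = -0.749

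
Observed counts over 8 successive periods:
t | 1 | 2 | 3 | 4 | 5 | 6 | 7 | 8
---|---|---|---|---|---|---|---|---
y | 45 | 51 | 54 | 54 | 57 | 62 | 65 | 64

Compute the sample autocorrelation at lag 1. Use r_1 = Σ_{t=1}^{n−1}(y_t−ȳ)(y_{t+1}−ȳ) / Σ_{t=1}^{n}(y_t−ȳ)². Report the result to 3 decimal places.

0.585

Mean ȳ = (45 + 51 + 54 + 54 + 57 + 62 + 65 + 64)/8 = 56.5000
Deviations from mean: -11.5000, -5.5000, -2.5000, -2.5000, 0.5000, 5.5000, 8.5000, 7.5000
Σ(y_t−ȳ)(y_{t+1}−ȳ) = (63.2500) + (13.7500) + (6.2500) + (-1.2500) + (2.7500) + (46.7500) + (63.7500) = 195.2500
Denominator Σ(y_t−ȳ)² = 334.0000
r_1 = 195.2500 / 334.0000 = 0.585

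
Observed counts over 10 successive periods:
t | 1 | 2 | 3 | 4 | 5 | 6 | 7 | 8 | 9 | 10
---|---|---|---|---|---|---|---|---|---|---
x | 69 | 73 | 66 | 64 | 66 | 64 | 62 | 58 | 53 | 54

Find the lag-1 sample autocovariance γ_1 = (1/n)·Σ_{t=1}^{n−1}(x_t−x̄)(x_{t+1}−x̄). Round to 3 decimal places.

Mean x̄ = (69 + 73 + 66 + 64 + 66 + 64 + 62 + 58 + 53 + 54)/10 = 62.9000
Σ_{t=1}^{9}(x_t−x̄)(x_{t+1}−x̄) = 243.1900
γ_1 = 243.1900 / 10 = 24.319

24.319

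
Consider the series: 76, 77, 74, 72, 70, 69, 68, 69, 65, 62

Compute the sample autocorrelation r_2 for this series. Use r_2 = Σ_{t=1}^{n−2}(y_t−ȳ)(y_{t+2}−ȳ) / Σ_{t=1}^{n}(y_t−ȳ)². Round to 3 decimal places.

Mean ȳ = (76 + 77 + 74 + 72 + 70 + 69 + 68 + 69 + 65 + 62)/10 = 70.2000
Numerator Σ_{t=1}^{8}(y_t−ȳ)(y_{t+2}−ȳ) = 54.5200
Denominator Σ(y_t−ȳ)² = 199.6000
r_2 = 54.5200 / 199.6000 = 0.273

0.273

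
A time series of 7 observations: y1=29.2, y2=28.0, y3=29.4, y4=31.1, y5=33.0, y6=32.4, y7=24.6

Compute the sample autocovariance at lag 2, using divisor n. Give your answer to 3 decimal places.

-2.307

Mean ȳ = (29.2 + 28.0 + 29.4 + 31.1 + 33.0 + 32.4 + 24.6)/7 = 29.6714
Σ_{t=1}^{5}(y_t−ȳ)(y_{t+2}−ȳ) = -16.1459
γ_2 = -16.1459 / 7 = -2.307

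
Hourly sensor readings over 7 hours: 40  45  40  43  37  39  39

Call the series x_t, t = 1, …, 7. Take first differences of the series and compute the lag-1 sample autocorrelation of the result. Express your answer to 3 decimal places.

-0.719

First differences Δx: 5, -5, 3, -6, 2, 0
Mean of differences = -0.1667
Numerator Σ(Δx_t−Δx̄)(Δx_{t+1}−Δx̄) = -71.0278
Denominator Σ(Δx_t−Δx̄)² = 98.8333
r_1(Δx) = -71.0278 / 98.8333 = -0.719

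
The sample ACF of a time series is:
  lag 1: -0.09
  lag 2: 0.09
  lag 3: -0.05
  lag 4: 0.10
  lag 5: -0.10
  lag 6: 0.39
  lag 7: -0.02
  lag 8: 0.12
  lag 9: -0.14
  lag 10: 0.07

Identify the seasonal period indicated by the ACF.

The largest autocorrelation is r_6 = 0.39; the remaining lags stay at or below 0.12.
The dominant spike at lag 6 indicates a seasonal period of 6.

6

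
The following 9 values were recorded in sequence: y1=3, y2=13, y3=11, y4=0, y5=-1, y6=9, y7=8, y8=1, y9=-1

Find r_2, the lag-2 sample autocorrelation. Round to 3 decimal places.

-0.661

Mean ȳ = (3 + 13 + 11 + 0 − 1 + 9 + 8 + 1 − 1)/9 = 4.7778
Numerator Σ_{t=1}^{7}(y_t−ȳ)(y_{t+2}−ȳ) = -159.6543
Denominator Σ(y_t−ȳ)² = 241.5556
r_2 = -159.6543 / 241.5556 = -0.661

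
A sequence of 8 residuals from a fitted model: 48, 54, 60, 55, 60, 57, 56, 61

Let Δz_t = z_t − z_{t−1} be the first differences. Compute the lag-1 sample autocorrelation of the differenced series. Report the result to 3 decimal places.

First differences Δz: 6, 6, -5, 5, -3, -1, 5
Mean of differences = 1.8571
Numerator Σ(Δz_t−Δz̄)(Δz_{t+1}−Δz̄) = -43.1633
Denominator Σ(Δz_t−Δz̄)² = 132.8571
r_1(Δz) = -43.1633 / 132.8571 = -0.325

-0.325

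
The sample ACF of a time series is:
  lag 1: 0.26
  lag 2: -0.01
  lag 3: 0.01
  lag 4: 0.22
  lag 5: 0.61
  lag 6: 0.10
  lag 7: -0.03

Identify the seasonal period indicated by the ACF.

The largest autocorrelation is r_5 = 0.61; the remaining lags stay at or below 0.26.
The dominant spike at lag 5 indicates a seasonal period of 5.

5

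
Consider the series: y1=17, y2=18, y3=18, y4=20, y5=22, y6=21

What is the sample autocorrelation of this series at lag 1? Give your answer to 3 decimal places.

Mean ȳ = (17 + 18 + 18 + 20 + 22 + 21)/6 = 19.3333
Deviations from mean: -2.3333, -1.3333, -1.3333, 0.6667, 2.6667, 1.6667
Σ(y_t−ȳ)(y_{t+1}−ȳ) = (3.1111) + (1.7778) + (-0.8889) + (1.7778) + (4.4444) = 10.2222
Denominator Σ(y_t−ȳ)² = 19.3333
r_1 = 10.2222 / 19.3333 = 0.529

0.529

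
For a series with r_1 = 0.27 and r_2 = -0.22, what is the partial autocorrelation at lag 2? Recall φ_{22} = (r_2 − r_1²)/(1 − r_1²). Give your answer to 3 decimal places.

φ_{22} = (r_2 − r_1²) / (1 − r_1²)
r_1² = (0.27)² = 0.0729
Numerator = -0.22 − 0.0729 = -0.2929; denominator = 1 − 0.0729 = 0.9271
φ_{22} = -0.2929 / 0.9271 = -0.316

-0.316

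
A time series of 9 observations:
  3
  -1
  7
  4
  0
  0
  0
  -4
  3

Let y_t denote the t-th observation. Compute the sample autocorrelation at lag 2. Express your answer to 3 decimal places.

Mean ȳ = (3 − 1 + 7 + 4 + 0 + 0 + 0 − 4 + 3)/9 = 1.3333
Σ(y_t−ȳ)(y_{t+2}−ȳ) = (9.4444) + (-6.2222) + (-7.5556) + (-3.5556) + (1.7778) + (7.1111) + (-2.2222) = -1.2222
Denominator Σ(y_t−ȳ)² = 84.0000
r_2 = -1.2222 / 84.0000 = -0.015

-0.015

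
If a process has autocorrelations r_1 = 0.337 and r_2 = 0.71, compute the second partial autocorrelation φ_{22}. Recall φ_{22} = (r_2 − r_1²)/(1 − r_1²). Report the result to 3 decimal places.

0.673

φ_{22} = (r_2 − r_1²) / (1 − r_1²)
r_1² = (0.337)² = 0.113569
Numerator = 0.71 − 0.1136 = 0.5964; denominator = 1 − 0.1136 = 0.8864
φ_{22} = 0.5964 / 0.8864 = 0.673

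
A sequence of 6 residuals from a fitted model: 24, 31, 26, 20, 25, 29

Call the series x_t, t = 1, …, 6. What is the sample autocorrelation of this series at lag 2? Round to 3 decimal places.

-0.656

Mean x̄ = (24 + 31 + 26 + 20 + 25 + 29)/6 = 25.8333
Deviations from mean: -1.8333, 5.1667, 0.1667, -5.8333, -0.8333, 3.1667
Σ(x_t−x̄)(x_{t+2}−x̄) = (-0.3056) + (-30.1389) + (-0.1389) + (-18.4722) = -49.0556
Denominator Σ(x_t−x̄)² = 74.8333
r_2 = -49.0556 / 74.8333 = -0.656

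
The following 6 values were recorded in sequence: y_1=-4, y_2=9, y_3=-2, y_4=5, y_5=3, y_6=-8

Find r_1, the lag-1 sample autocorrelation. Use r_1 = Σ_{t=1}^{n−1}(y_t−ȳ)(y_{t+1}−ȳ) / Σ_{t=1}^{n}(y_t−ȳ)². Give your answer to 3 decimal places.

-0.409

Mean ȳ = (-4 + 9 − 2 + 5 + 3 − 8)/6 = 0.5000
Σ(y_t−ȳ)(y_{t+1}−ȳ) = (-38.2500) + (-21.2500) + (-11.2500) + (11.2500) + (-21.2500) = -80.7500
Denominator Σ(y_t−ȳ)² = 197.5000
r_1 = -80.7500 / 197.5000 = -0.409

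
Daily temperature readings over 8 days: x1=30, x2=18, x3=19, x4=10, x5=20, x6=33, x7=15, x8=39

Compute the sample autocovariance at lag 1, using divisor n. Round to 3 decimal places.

-20.250

Mean x̄ = (30 + 18 + 19 + 10 + 20 + 33 + 15 + 39)/8 = 23.0000
Deviations: 7.0000, -5.0000, -4.0000, -13.0000, -3.0000, 10.0000, -8.0000, 16.0000
Σ_{t=1}^{7}(x_t−x̄)(x_{t+1}−x̄) = -162.0000
γ_1 = -162.0000 / 8 = -20.250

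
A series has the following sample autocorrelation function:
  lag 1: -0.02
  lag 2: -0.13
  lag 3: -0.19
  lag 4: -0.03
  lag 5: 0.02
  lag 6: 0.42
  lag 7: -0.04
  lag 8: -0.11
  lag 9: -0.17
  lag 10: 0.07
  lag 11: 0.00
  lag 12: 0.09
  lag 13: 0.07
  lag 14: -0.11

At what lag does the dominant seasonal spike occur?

6

The largest autocorrelation is r_6 = 0.42; the remaining lags stay at or below 0.09.
The dominant spike at lag 6 indicates a seasonal period of 6.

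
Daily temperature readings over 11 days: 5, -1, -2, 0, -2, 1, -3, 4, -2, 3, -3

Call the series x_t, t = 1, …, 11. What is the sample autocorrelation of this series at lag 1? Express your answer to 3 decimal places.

-0.524

Mean x̄ = (5 − 1 − 2 + 0 − 2 + 1 − 3 + 4 − 2 + 3 − 3)/11 = 0.0000
Numerator Σ_{t=1}^{10}(x_t−x̄)(x_{t+1}−x̄) = -43.0000
Denominator Σ(x_t−x̄)² = 82.0000
r_1 = -43.0000 / 82.0000 = -0.524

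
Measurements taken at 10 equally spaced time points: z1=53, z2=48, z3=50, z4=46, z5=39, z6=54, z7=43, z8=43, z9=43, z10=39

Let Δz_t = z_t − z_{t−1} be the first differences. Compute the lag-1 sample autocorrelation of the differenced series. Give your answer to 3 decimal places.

First differences Δz: -5, 2, -4, -7, 15, -11, 0, 0, -4
Mean of differences = -1.5556
Numerator Σ(Δz_t−Δz̄)(Δz_{t+1}−Δz̄) = -270.1975
Denominator Σ(Δz_t−Δz̄)² = 434.2222
r_1(Δz) = -270.1975 / 434.2222 = -0.622

-0.622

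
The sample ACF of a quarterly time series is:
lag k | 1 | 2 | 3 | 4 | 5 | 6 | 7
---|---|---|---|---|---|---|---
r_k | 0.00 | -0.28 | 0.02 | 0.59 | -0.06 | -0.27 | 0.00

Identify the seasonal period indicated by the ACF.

The largest autocorrelation is r_4 = 0.59; the remaining lags stay at or below 0.02.
The dominant spike at lag 4 indicates a seasonal period of 4.

4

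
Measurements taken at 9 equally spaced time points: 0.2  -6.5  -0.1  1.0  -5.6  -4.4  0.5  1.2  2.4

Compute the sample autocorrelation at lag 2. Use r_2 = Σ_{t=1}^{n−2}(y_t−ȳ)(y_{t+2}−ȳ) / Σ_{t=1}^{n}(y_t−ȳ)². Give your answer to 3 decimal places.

-0.357

Mean ȳ = (0.2 − 6.5 − 0.1 + 1.0 − 5.6 − 4.4 + 0.5 + 1.2 + 2.4)/9 = -1.2556
Numerator Σ_{t=1}^{7}(y_t−ȳ)(y_{t+2}−ȳ) = -31.1906
Denominator Σ(y_t−ȳ)² = 87.2822
r_2 = -31.1906 / 87.2822 = -0.357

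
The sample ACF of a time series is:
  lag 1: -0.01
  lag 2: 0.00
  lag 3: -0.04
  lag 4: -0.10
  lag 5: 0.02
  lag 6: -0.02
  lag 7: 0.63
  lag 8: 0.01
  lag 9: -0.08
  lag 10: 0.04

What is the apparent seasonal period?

The largest autocorrelation is r_7 = 0.63; the remaining lags stay at or below 0.04.
The dominant spike at lag 7 indicates a seasonal period of 7.

7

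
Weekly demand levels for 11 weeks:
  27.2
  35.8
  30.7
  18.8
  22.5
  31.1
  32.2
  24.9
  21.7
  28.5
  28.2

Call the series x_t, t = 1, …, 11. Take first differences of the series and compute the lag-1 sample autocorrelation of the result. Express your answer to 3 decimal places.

First differences Δx: 8.6, -5.1, -11.9, 3.7, 8.6, 1.1, -7.3, -3.2, 6.8, -0.3
Mean of differences = 0.1000
Numerator Σ(Δx_t−Δx̄)(Δx_{t+1}−Δx̄) = 6.3300
Denominator Σ(Δx_t−Δx̄)² = 440.2000
r_1(Δx) = 6.3300 / 440.2000 = 0.014

0.014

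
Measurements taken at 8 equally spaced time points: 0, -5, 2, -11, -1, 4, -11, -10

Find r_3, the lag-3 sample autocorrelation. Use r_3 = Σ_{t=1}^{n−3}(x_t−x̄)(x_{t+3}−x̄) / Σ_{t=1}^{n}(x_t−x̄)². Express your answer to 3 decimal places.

0.185

Mean x̄ = (0 − 5 + 2 − 11 − 1 + 4 − 11 − 10)/8 = -4.0000
Deviations from mean: 4.0000, -1.0000, 6.0000, -7.0000, 3.0000, 8.0000, -7.0000, -6.0000
Σ(x_t−x̄)(x_{t+3}−x̄) = (-28.0000) + (-3.0000) + (48.0000) + (49.0000) + (-18.0000) = 48.0000
Denominator Σ(x_t−x̄)² = 260.0000
r_3 = 48.0000 / 260.0000 = 0.185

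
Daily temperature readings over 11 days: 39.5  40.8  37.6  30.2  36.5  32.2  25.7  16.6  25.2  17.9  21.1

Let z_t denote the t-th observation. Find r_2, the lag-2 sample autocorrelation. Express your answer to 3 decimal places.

0.382

Mean z̄ = (39.5 + 40.8 + 37.6 + 30.2 + 36.5 + 32.2 + 25.7 + 16.6 + 25.2 + 17.9 + 21.1)/11 = 29.3909
Numerator Σ_{t=1}^{9}(z_t−z̄)(z_{t+2}−z̄) = 287.8735
Denominator Σ(z_t−z̄)² = 754.4091
r_2 = 287.8735 / 754.4091 = 0.382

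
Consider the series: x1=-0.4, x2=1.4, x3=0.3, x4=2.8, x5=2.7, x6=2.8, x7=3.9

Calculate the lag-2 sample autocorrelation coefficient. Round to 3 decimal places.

Mean x̄ = (-0.4 + 1.4 + 0.3 + 2.8 + 2.7 + 2.8 + 3.9)/7 = 1.9286
Deviations from mean: -2.3286, -0.5286, -1.6286, 0.8714, 0.7714, 0.8714, 1.9714
Σ(x_t−x̄)(x_{t+2}−x̄) = (3.7922) + (-0.4606) + (-1.2563) + (0.7594) + (1.5208) = 4.3555
Denominator Σ(x_t−x̄)² = 14.3543
r_2 = 4.3555 / 14.3543 = 0.303

0.303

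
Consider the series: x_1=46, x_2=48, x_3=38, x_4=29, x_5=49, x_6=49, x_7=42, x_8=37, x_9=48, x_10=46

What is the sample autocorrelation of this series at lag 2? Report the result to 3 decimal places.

Mean x̄ = (46 + 48 + 38 + 29 + 49 + 49 + 42 + 37 + 48 + 46)/10 = 43.2000
Numerator Σ_{t=1}^{8}(x_t−x̄)(x_{t+2}−x̄) = -261.2800
Denominator Σ(x_t−x̄)² = 397.6000
r_2 = -261.2800 / 397.6000 = -0.657

-0.657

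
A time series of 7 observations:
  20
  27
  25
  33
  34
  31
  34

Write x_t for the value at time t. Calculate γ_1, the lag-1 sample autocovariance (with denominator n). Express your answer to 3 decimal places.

Mean x̄ = (20 + 27 + 25 + 33 + 34 + 31 + 34)/7 = 29.1429
Deviations: -9.1429, -2.1429, -4.1429, 3.8571, 4.8571, 1.8571, 4.8571
Σ_{t=1}^{6}(x_t−x̄)(x_{t+1}−x̄) = 49.2653
γ_1 = 49.2653 / 7 = 7.038

7.038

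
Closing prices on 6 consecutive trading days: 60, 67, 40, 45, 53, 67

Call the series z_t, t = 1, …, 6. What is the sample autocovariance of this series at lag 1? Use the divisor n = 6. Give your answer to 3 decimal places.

5.148

Mean z̄ = (60 + 67 + 40 + 45 + 53 + 67)/6 = 55.3333
Σ_{t=1}^{5}(z_t−z̄)(z_{t+1}−z̄) = 30.8889
γ_1 = 30.8889 / 6 = 5.148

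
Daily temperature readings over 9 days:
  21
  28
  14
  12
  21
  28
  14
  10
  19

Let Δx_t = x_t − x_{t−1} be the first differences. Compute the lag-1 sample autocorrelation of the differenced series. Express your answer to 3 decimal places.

-0.160

First differences Δx: 7, -14, -2, 9, 7, -14, -4, 9
Mean of differences = -0.2500
Numerator Σ(Δx_t−Δx̄)(Δx_{t+1}−Δx̄) = -107.5625
Denominator Σ(Δx_t−Δx̄)² = 671.5000
r_1(Δx) = -107.5625 / 671.5000 = -0.160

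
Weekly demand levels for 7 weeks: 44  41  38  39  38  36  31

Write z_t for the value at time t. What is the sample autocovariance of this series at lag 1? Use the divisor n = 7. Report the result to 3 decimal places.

Mean z̄ = (44 + 41 + 38 + 39 + 38 + 36 + 31)/7 = 38.1429
Deviations: 5.8571, 2.8571, -0.1429, 0.8571, -0.1429, -2.1429, -7.1429
Σ_{t=1}^{6}(z_t−z̄)(z_{t+1}−z̄) = 31.6939
γ_1 = 31.6939 / 7 = 4.528

4.528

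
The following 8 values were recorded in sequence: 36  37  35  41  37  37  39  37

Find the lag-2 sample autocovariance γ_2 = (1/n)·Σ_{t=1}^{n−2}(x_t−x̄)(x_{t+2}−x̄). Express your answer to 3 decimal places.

Mean x̄ = (36 + 37 + 35 + 41 + 37 + 37 + 39 + 37)/8 = 37.3750
Σ_{t=1}^{6}(x_t−x̄)(x_{t+2}−x̄) = 0.9688
γ_2 = 0.9688 / 8 = 0.121

0.121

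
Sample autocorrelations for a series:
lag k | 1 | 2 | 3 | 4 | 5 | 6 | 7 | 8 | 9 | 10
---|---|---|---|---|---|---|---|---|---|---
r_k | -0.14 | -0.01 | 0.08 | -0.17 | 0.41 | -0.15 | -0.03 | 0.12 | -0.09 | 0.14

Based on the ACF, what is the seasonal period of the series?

5

The largest autocorrelation is r_5 = 0.41; the remaining lags stay at or below 0.14.
The dominant spike at lag 5 indicates a seasonal period of 5.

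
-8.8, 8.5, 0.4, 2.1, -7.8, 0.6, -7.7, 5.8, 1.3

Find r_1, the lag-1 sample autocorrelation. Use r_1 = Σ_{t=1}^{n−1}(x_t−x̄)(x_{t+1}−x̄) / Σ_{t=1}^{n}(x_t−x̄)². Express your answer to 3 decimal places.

Mean x̄ = (-8.8 + 8.5 + 0.4 + 2.1 − 7.8 + 0.6 − 7.7 + 5.8 + 1.3)/9 = -0.6222
Numerator Σ_{t=1}^{8}(x_t−x̄)(x_{t+1}−x̄) = -132.5649
Denominator Σ(x_t−x̄)² = 306.5956
r_1 = -132.5649 / 306.5956 = -0.432

-0.432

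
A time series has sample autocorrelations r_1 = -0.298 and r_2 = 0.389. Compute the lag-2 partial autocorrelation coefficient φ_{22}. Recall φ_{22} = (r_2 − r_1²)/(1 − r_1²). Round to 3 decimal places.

0.329

φ_{22} = (r_2 − r_1²) / (1 − r_1²)
r_1² = (-0.298)² = 0.088804
Numerator = 0.389 − 0.0888 = 0.3002; denominator = 1 − 0.0888 = 0.9112
φ_{22} = 0.3002 / 0.9112 = 0.329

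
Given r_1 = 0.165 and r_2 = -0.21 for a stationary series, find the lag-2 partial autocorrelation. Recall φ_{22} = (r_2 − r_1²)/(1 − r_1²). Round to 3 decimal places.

φ_{22} = (r_2 − r_1²) / (1 − r_1²)
r_1² = (0.165)² = 0.027225
Numerator = -0.21 − 0.0272 = -0.2372; denominator = 1 − 0.0272 = 0.9728
φ_{22} = -0.2372 / 0.9728 = -0.244

-0.244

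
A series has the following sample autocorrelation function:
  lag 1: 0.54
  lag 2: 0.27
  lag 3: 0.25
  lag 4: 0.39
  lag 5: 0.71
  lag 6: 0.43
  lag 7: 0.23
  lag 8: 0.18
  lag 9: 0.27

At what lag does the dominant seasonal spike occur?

The largest autocorrelation is r_5 = 0.71; the remaining lags stay at or below 0.54. The elevated value at lag 1 (0.54), dropping to 0.27 at lag 2, reflects decaying short-term dependence rather than seasonality.
The dominant spike at lag 5 indicates a seasonal period of 5.

5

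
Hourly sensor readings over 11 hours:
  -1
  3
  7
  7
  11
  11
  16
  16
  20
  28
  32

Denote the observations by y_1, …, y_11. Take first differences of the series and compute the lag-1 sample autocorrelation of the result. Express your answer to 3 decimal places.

-0.223

First differences Δy: 4, 4, 0, 4, 0, 5, 0, 4, 8, 4
Mean of differences = 3.3000
Numerator Σ(Δy_t−Δȳ)(Δy_{t+1}−Δȳ) = -13.3900
Denominator Σ(Δy_t−Δȳ)² = 60.1000
r_1(Δy) = -13.3900 / 60.1000 = -0.223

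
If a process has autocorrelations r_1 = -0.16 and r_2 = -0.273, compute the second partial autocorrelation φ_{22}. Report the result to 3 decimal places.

φ_{22} = (r_2 − r_1²) / (1 − r_1²)
r_1² = (-0.16)² = 0.0256
Numerator = -0.273 − 0.0256 = -0.2986; denominator = 1 − 0.0256 = 0.9744
φ_{22} = -0.2986 / 0.9744 = -0.306

-0.306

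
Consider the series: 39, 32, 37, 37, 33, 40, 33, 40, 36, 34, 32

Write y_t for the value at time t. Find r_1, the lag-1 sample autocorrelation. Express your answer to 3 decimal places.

-0.485

Mean ȳ = (39 + 32 + 37 + 37 + 33 + 40 + 33 + 40 + 36 + 34 + 32)/11 = 35.7273
Numerator Σ_{t=1}^{10}(y_t−ȳ)(y_{t+1}−ȳ) = -46.6198
Denominator Σ(y_t−ȳ)² = 96.1818
r_1 = -46.6198 / 96.1818 = -0.485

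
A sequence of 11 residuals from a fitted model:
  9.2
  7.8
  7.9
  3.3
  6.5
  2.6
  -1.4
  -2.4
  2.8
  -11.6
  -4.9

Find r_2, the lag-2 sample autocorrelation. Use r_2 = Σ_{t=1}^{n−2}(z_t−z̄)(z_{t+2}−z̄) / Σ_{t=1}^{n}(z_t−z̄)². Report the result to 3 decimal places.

0.276

Mean z̄ = (9.2 + 7.8 + 7.9 + 3.3 + 6.5 + 2.6 − 1.4 − 2.4 + 2.8 − 11.6 − 4.9)/11 = 1.8000
Numerator Σ_{t=1}^{9}(z_t−z̄)(z_{t+2}−z̄) = 111.9900
Denominator Σ(z_t−z̄)² = 406.2800
r_2 = 111.9900 / 406.2800 = 0.276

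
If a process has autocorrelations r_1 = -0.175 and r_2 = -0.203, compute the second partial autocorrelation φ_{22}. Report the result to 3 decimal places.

-0.241

φ_{22} = (r_2 − r_1²) / (1 − r_1²)
r_1² = (-0.175)² = 0.030625
Numerator = -0.203 − 0.0306 = -0.2336; denominator = 1 − 0.0306 = 0.9694
φ_{22} = -0.2336 / 0.9694 = -0.241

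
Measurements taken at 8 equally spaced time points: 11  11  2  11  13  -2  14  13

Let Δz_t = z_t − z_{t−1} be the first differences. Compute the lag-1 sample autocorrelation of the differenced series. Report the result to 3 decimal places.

First differences Δz: 0, -9, 9, 2, -15, 16, -1
Mean of differences = 0.2857
Numerator Σ(Δz_t−Δz̄)(Δz_{t+1}−Δz̄) = -349.9388
Denominator Σ(Δz_t−Δz̄)² = 647.4286
r_1(Δz) = -349.9388 / 647.4286 = -0.541

-0.541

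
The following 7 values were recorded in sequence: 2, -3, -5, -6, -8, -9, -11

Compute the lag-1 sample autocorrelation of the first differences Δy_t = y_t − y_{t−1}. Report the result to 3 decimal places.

First differences Δy: -5, -2, -1, -2, -1, -2
Mean of differences = -2.1667
Numerator Σ(Δy_t−Δȳ)(Δy_{t+1}−Δȳ) = 0.3056
Denominator Σ(Δy_t−Δȳ)² = 10.8333
r_1(Δy) = 0.3056 / 10.8333 = 0.028

0.028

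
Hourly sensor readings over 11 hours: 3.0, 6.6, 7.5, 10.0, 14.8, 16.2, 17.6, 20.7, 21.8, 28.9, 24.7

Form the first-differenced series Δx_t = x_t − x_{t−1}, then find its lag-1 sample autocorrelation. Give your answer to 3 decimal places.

-0.523

First differences Δx: 3.6, 0.9, 2.5, 4.8, 1.4, 1.4, 3.1, 1.1, 7.1, -4.2
Mean of differences = 2.1700
Numerator Σ(Δx_t−Δx̄)(Δx_{t+1}−Δx̄) = -41.1899
Denominator Σ(Δx_t−Δx̄)² = 78.7610
r_1(Δx) = -41.1899 / 78.7610 = -0.523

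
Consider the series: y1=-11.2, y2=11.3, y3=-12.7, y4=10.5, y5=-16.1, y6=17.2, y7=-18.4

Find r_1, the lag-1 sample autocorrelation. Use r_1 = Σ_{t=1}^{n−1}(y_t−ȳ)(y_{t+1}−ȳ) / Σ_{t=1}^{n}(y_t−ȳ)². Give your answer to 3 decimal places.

Mean ȳ = (-11.2 + 11.3 − 12.7 + 10.5 − 16.1 + 17.2 − 18.4)/7 = -2.7714
Σ(y_t−ȳ)(y_{t+1}−ȳ) = (-118.6020) + (-139.7092) + (-131.7663) + (-176.8892) + (-266.1906) + (-312.1249) = -1145.2822
Denominator Σ(y_t−ȳ)² = 1364.5143
r_1 = -1145.2822 / 1364.5143 = -0.839

-0.839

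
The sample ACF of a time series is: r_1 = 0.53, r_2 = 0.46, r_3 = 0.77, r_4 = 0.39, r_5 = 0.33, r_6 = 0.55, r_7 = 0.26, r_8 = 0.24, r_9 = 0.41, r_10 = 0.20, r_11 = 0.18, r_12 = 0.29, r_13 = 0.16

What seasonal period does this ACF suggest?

3

The largest autocorrelation is r_3 = 0.77, with a weaker echo at lag 6 (0.55); the remaining lags stay at or below 0.53. The elevated value at lag 1 (0.53), dropping to 0.46 at lag 2, reflects decaying short-term dependence rather than seasonality.
The dominant spike at lag 3 indicates a seasonal period of 3.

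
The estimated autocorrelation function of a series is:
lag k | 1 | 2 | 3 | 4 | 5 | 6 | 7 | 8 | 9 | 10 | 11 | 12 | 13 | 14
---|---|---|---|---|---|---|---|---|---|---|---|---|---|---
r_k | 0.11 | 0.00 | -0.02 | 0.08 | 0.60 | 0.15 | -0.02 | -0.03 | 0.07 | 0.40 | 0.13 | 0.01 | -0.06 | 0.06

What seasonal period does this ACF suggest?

The largest autocorrelation is r_5 = 0.60, with a weaker echo at lag 10 (0.40); the remaining lags stay at or below 0.15.
The dominant spike at lag 5 indicates a seasonal period of 5.

5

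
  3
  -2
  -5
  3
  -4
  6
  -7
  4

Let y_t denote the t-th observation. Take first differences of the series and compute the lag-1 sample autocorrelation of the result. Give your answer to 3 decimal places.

-0.759

First differences Δy: -5, -3, 8, -7, 10, -13, 11
Mean of differences = 0.1429
Numerator Σ(Δy_t−Δȳ)(Δy_{t+1}−Δȳ) = -407.3061
Denominator Σ(Δy_t−Δȳ)² = 536.8571
r_1(Δy) = -407.3061 / 536.8571 = -0.759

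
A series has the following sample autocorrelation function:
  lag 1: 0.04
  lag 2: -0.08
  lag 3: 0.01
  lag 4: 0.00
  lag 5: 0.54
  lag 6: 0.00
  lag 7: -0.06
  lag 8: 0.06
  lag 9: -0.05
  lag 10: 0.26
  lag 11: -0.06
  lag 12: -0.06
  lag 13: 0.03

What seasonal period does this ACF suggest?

5

The largest autocorrelation is r_5 = 0.54, with a weaker echo at lag 10 (0.26); the remaining lags stay at or below 0.06.
The dominant spike at lag 5 indicates a seasonal period of 5.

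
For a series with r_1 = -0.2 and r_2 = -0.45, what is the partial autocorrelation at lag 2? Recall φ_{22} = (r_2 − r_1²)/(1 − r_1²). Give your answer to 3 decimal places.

φ_{22} = (r_2 − r_1²) / (1 − r_1²)
r_1² = (-0.2)² = 0.04
Numerator = -0.45 − 0.0400 = -0.4900; denominator = 1 − 0.0400 = 0.9600
φ_{22} = -0.4900 / 0.9600 = -0.510

-0.510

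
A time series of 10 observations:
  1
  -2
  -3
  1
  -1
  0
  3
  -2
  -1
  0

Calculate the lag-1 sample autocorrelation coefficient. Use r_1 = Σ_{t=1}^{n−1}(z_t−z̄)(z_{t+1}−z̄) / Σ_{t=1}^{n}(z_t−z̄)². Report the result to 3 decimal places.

-0.217

Mean z̄ = (1 − 2 − 3 + 1 − 1 + 0 + 3 − 2 − 1 + 0)/10 = -0.4000
Numerator Σ_{t=1}^{9}(z_t−z̄)(z_{t+1}−z̄) = -6.1600
Denominator Σ(z_t−z̄)² = 28.4000
r_1 = -6.1600 / 28.4000 = -0.217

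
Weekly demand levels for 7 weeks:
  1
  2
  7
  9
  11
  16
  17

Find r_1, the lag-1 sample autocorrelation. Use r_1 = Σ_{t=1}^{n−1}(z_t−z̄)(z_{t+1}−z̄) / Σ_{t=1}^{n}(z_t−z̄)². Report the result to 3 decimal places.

Mean z̄ = (1 + 2 + 7 + 9 + 11 + 16 + 17)/7 = 9.0000
Σ(z_t−z̄)(z_{t+1}−z̄) = (56.0000) + (14.0000) + (0.0000) + (0.0000) + (14.0000) + (56.0000) = 140.0000
Denominator Σ(z_t−z̄)² = 234.0000
r_1 = 140.0000 / 234.0000 = 0.598

0.598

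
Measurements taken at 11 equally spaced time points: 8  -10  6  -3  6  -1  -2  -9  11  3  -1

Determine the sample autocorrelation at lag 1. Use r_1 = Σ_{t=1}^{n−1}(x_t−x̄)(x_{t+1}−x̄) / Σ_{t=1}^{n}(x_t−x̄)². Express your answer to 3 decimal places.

-0.509

Mean x̄ = (8 − 10 + 6 − 3 + 6 − 1 − 2 − 9 + 11 + 3 − 1)/11 = 0.7273
Numerator Σ_{t=1}^{10}(x_t−x̄)(x_{t+1}−x̄) = -232.2562
Denominator Σ(x_t−x̄)² = 456.1818
r_1 = -232.2562 / 456.1818 = -0.509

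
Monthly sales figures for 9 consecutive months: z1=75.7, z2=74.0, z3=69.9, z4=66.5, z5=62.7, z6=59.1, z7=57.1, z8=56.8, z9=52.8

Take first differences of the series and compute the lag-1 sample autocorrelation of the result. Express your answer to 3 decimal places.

-0.070

First differences Δz: -1.7, -4.1, -3.4, -3.8, -3.6, -2.0, -0.3, -4.0
Mean of differences = -2.8625
Numerator Σ(Δz_t−Δz̄)(Δz_{t+1}−Δz̄) = -0.9189
Denominator Σ(Δz_t−Δz̄)² = 13.1988
r_1(Δz) = -0.9189 / 13.1988 = -0.070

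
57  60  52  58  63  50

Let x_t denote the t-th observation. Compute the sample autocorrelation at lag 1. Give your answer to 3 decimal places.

Mean x̄ = (57 + 60 + 52 + 58 + 63 + 50)/6 = 56.6667
Deviations from mean: 0.3333, 3.3333, -4.6667, 1.3333, 6.3333, -6.6667
Σ(x_t−x̄)(x_{t+1}−x̄) = (1.1111) + (-15.5556) + (-6.2222) + (8.4444) + (-42.2222) = -54.4444
Denominator Σ(x_t−x̄)² = 119.3333
r_1 = -54.4444 / 119.3333 = -0.456

-0.456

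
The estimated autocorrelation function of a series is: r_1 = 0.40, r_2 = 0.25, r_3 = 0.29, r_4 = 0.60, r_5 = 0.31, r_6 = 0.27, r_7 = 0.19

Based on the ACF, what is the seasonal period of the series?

4

The largest autocorrelation is r_4 = 0.60; the remaining lags stay at or below 0.40. The elevated value at lag 1 (0.40), dropping to 0.25 at lag 2, reflects decaying short-term dependence rather than seasonality.
The dominant spike at lag 4 indicates a seasonal period of 4.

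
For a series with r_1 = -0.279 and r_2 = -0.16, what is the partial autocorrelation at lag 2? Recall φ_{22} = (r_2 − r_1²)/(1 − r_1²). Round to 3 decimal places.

-0.258

φ_{22} = (r_2 − r_1²) / (1 − r_1²)
r_1² = (-0.279)² = 0.077841
Numerator = -0.16 − 0.0778 = -0.2378; denominator = 1 − 0.0778 = 0.9222
φ_{22} = -0.2378 / 0.9222 = -0.258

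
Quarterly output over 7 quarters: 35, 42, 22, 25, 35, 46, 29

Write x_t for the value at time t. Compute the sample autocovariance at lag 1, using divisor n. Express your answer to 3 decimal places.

-5.332

Mean x̄ = (35 + 42 + 22 + 25 + 35 + 46 + 29)/7 = 33.4286
Σ_{t=1}^{6}(x_t−x̄)(x_{t+1}−x̄) = -37.3265
γ_1 = -37.3265 / 7 = -5.332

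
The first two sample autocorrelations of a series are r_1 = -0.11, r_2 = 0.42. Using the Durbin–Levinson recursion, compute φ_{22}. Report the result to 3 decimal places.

φ_{22} = (r_2 − r_1²) / (1 − r_1²)
r_1² = (-0.11)² = 0.0121
Numerator = 0.42 − 0.0121 = 0.4079; denominator = 1 − 0.0121 = 0.9879
φ_{22} = 0.4079 / 0.9879 = 0.413

0.413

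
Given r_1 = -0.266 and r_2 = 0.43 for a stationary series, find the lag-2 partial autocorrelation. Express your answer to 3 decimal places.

φ_{22} = (r_2 − r_1²) / (1 − r_1²)
r_1² = (-0.266)² = 0.070756
Numerator = 0.43 − 0.0708 = 0.3592; denominator = 1 − 0.0708 = 0.9292
φ_{22} = 0.3592 / 0.9292 = 0.387

0.387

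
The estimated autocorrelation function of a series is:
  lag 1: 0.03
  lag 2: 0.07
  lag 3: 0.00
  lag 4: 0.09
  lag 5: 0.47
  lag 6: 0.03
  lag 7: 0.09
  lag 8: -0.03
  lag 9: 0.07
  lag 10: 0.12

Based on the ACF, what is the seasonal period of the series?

The largest autocorrelation is r_5 = 0.47; the remaining lags stay at or below 0.12.
The dominant spike at lag 5 indicates a seasonal period of 5.

5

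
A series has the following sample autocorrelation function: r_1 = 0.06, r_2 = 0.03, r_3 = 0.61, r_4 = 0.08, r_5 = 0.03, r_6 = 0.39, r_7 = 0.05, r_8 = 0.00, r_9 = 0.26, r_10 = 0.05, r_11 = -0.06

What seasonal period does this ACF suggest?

The largest autocorrelation is r_3 = 0.61, with weaker echoes at lags 6 (0.39) and 9 (0.26); the remaining lags stay at or below 0.08.
The dominant spike at lag 3 indicates a seasonal period of 3.

3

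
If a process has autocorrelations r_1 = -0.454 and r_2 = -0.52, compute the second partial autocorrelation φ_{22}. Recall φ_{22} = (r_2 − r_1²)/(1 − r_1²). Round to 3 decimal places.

-0.915

φ_{22} = (r_2 − r_1²) / (1 − r_1²)
r_1² = (-0.454)² = 0.206116
Numerator = -0.52 − 0.2061 = -0.7261; denominator = 1 − 0.2061 = 0.7939
φ_{22} = -0.7261 / 0.7939 = -0.915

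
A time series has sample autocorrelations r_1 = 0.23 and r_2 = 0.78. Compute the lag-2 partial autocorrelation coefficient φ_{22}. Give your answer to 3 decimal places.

φ_{22} = (r_2 − r_1²) / (1 − r_1²)
r_1² = (0.23)² = 0.0529
Numerator = 0.78 − 0.0529 = 0.7271; denominator = 1 − 0.0529 = 0.9471
φ_{22} = 0.7271 / 0.9471 = 0.768

0.768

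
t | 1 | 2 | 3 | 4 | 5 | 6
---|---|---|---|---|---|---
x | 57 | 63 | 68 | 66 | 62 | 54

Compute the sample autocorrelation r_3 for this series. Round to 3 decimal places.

Mean x̄ = (57 + 63 + 68 + 66 + 62 + 54)/6 = 61.6667
Deviations from mean: -4.6667, 1.3333, 6.3333, 4.3333, 0.3333, -7.6667
Numerator Σ_{t=1}^{3}(x_t−x̄)(x_{t+3}−x̄) = -68.3333
Denominator Σ(x_t−x̄)² = 141.3333
r_3 = -68.3333 / 141.3333 = -0.483

-0.483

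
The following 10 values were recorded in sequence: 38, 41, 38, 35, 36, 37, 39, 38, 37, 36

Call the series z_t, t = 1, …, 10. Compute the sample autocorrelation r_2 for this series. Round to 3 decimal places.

Mean z̄ = (38 + 41 + 38 + 35 + 36 + 37 + 39 + 38 + 37 + 36)/10 = 37.5000
Numerator Σ_{t=1}^{8}(z_t−z̄)(z_{t+2}−z̄) = -12.0000
Denominator Σ(z_t−z̄)² = 26.5000
r_2 = -12.0000 / 26.5000 = -0.453

-0.453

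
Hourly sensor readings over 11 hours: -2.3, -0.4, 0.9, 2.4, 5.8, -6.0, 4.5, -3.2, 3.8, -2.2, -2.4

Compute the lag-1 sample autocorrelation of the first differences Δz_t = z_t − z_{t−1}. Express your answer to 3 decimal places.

-0.799

First differences Δz: 1.9, 1.3, 1.5, 3.4, -11.8, 10.5, -7.7, 7.0, -6.0, -0.2
Mean of differences = -0.0100
Numerator Σ(Δz_t−Δz̄)(Δz_{t+1}−Δz̄) = -330.0681
Denominator Σ(Δz_t−Δz̄)² = 412.9290
r_1(Δz) = -330.0681 / 412.9290 = -0.799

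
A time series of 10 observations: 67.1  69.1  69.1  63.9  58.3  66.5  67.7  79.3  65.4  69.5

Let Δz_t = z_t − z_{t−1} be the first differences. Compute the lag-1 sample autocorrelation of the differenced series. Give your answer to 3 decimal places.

-0.443

First differences Δz: 2.0, 0.0, -5.2, -5.6, 8.2, 1.2, 11.6, -13.9, 4.1
Mean of differences = 0.2667
Numerator Σ(Δz_t−Δz̄)(Δz_{t+1}−Δz̄) = -210.3544
Denominator Σ(Δz_t−Δz̄)² = 475.0200
r_1(Δz) = -210.3544 / 475.0200 = -0.443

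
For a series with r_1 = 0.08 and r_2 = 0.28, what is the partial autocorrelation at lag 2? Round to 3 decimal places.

φ_{22} = (r_2 − r_1²) / (1 − r_1²)
r_1² = (0.08)² = 0.0064
Numerator = 0.28 − 0.0064 = 0.2736; denominator = 1 − 0.0064 = 0.9936
φ_{22} = 0.2736 / 0.9936 = 0.275

0.275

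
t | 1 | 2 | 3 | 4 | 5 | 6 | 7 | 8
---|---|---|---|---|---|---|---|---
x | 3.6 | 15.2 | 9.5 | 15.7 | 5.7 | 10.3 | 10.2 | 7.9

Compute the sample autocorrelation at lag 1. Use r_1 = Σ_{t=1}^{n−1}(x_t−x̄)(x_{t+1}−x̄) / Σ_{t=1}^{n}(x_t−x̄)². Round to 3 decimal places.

Mean x̄ = (3.6 + 15.2 + 9.5 + 15.7 + 5.7 + 10.3 + 10.2 + 7.9)/8 = 9.7625
Deviations from mean: -6.1625, 5.4375, -0.2625, 5.9375, -4.0625, 0.5375, 0.4375, -1.8625
Σ(x_t−x̄)(x_{t+1}−x̄) = (-33.5086) + (-1.4273) + (-1.5586) + (-24.1211) + (-2.1836) + (0.2352) + (-0.8148) = -63.3789
Denominator Σ(x_t−x̄)² = 123.3188
r_1 = -63.3789 / 123.3188 = -0.514

-0.514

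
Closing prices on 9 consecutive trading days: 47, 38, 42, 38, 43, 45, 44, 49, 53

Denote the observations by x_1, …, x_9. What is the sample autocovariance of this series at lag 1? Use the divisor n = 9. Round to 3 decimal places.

6.543

Mean x̄ = (47 + 38 + 42 + 38 + 43 + 45 + 44 + 49 + 53)/9 = 44.3333
Σ_{t=1}^{8}(x_t−x̄)(x_{t+1}−x̄) = 58.8889
γ_1 = 58.8889 / 9 = 6.543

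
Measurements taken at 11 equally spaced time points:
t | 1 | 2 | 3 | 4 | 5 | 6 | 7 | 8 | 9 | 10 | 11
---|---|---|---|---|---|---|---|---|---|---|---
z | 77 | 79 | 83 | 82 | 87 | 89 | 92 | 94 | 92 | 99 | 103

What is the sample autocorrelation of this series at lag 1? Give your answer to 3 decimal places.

0.648

Mean z̄ = (77 + 79 + 83 + 82 + 87 + 89 + 92 + 94 + 92 + 99 + 103)/11 = 88.8182
Numerator Σ_{t=1}^{10}(z_t−z̄)(z_{t+1}−z̄) = 435.2397
Denominator Σ(z_t−z̄)² = 671.6364
r_1 = 435.2397 / 671.6364 = 0.648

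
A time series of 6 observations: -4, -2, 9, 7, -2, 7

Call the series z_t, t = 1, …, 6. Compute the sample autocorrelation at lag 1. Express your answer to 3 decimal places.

Mean z̄ = (-4 − 2 + 9 + 7 − 2 + 7)/6 = 2.5000
Σ(z_t−z̄)(z_{t+1}−z̄) = (29.2500) + (-29.2500) + (29.2500) + (-20.2500) + (-20.2500) = -11.2500
Denominator Σ(z_t−z̄)² = 165.5000
r_1 = -11.2500 / 165.5000 = -0.068

-0.068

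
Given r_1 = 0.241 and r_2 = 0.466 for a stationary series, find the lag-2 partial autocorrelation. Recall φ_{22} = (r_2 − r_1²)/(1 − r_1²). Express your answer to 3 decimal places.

0.433

φ_{22} = (r_2 − r_1²) / (1 − r_1²)
r_1² = (0.241)² = 0.058081
Numerator = 0.466 − 0.0581 = 0.4079; denominator = 1 − 0.0581 = 0.9419
φ_{22} = 0.4079 / 0.9419 = 0.433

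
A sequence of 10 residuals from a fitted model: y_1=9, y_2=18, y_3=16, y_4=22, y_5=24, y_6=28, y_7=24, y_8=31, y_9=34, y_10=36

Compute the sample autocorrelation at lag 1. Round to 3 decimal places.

Mean ȳ = (9 + 18 + 16 + 22 + 24 + 28 + 24 + 31 + 34 + 36)/10 = 24.2000
Numerator Σ_{t=1}^{9}(y_t−ȳ)(y_{t+1}−ȳ) = 342.9600
Denominator Σ(y_t−ȳ)² = 637.6000
r_1 = 342.9600 / 637.6000 = 0.538

0.538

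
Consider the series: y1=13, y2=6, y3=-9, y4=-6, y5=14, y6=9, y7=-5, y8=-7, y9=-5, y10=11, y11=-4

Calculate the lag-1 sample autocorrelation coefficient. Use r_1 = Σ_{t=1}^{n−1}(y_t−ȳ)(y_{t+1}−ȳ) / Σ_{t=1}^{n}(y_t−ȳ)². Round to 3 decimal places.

Mean ȳ = (13 + 6 − 9 − 6 + 14 + 9 − 5 − 7 − 5 + 11 − 4)/11 = 1.5455
Numerator Σ_{t=1}^{10}(y_t−ȳ)(y_{t+1}−ȳ) = 31.2479
Denominator Σ(y_t−ȳ)² = 808.7273
r_1 = 31.2479 / 808.7273 = 0.039

0.039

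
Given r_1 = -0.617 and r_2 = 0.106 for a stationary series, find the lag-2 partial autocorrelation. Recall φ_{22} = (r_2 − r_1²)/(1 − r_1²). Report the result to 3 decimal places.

φ_{22} = (r_2 − r_1²) / (1 − r_1²)
r_1² = (-0.617)² = 0.380689
Numerator = 0.106 − 0.3807 = -0.2747; denominator = 1 − 0.3807 = 0.6193
φ_{22} = -0.2747 / 0.6193 = -0.444

-0.444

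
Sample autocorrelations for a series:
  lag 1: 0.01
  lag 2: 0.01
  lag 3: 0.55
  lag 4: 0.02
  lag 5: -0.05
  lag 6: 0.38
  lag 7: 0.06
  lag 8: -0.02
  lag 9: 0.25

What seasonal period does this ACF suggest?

3

The largest autocorrelation is r_3 = 0.55, with weaker echoes at lags 6 (0.38) and 9 (0.25); the remaining lags stay at or below 0.06.
The dominant spike at lag 3 indicates a seasonal period of 3.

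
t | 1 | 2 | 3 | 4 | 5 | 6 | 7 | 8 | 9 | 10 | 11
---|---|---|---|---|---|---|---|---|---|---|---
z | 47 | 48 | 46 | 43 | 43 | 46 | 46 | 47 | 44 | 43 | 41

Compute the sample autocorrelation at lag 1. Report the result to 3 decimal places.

0.411

Mean z̄ = (47 + 48 + 46 + 43 + 43 + 46 + 46 + 47 + 44 + 43 + 41)/11 = 44.9091
Numerator Σ_{t=1}^{10}(z_t−z̄)(z_{t+1}−z̄) = 20.0826
Denominator Σ(z_t−z̄)² = 48.9091
r_1 = 20.0826 / 48.9091 = 0.411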